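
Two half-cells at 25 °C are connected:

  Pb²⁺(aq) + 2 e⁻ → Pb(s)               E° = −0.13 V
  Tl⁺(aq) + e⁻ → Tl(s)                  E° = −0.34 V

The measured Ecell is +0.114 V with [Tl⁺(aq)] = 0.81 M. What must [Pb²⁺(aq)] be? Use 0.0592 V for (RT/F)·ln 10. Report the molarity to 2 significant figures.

0.00037 M

With Pb²⁺/Pb at the cathode and Tl⁺/Tl at the anode, E°cell = −0.13 − (−0.34) = +0.21 V (n = 2).
Rearranging E = E° − (0.0592/n)·log Q gives log Q = 2(+0.21 − (+0.114))/0.0592 = 3.243.
Balancing electrons gives Pb²⁺(aq) + 2 Tl(s) → Pb(s) + 2 Tl⁺(aq); thus Q = [Tl⁺(aq)]^2 / [Pb²⁺(aq)].
Substituting the known concentrations and solving, log [Pb²⁺(aq)] = −3.426 and [Pb²⁺(aq)] = 0.00037 M.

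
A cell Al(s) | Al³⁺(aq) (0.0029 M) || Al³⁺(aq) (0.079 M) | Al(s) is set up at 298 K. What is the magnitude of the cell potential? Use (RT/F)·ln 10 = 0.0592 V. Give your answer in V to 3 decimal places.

0.028 V

For a concentration cell E°cell = 0, since both electrodes use the same couple.
The compartment with the higher Al³⁺(aq) concentration (0.079 M) acts as the cathode; ions are reduced there and produced at the dilute (0.0029 M) anode.
With n = 3, Ecell = −(0.0592/3)·log([dilute]/[conc]) = −(0.0592/3)·log(0.0029/0.079) = +0.028 V.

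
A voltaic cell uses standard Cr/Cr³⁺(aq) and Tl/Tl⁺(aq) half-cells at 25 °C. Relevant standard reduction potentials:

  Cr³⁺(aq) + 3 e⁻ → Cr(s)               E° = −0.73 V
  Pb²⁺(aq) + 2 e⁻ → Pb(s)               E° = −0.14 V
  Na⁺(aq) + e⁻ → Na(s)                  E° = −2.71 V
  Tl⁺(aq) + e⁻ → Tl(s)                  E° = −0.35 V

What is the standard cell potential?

Of the two couples in this cell, the one with the more positive reduction potential is reduced at the cathode: here that is Tl⁺/Tl (−0.35 V); Cr³⁺/Cr (−0.73 V) is the anode.
E°cell = E°(cathode) − E°(anode) = −0.35 − (−0.73) = +0.38 V.

+0.38 V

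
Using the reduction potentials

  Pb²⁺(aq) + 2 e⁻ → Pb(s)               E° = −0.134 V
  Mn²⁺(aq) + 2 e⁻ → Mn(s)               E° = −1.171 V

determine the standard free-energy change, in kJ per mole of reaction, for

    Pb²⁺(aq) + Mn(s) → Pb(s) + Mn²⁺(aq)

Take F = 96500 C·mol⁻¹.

In the reaction as written Pb²⁺(aq) is reduced, so the Pb²⁺/Pb couple is the cathode and Mn²⁺/Mn is the anode.
E°cell = −0.134 − (−1.171) = +1.037 V; balancing electrons gives n = 2.
ΔG° = −nFE°cell = −(2)(96500)(+1.037) J/mol = −200 kJ/mol.

−200 kJ/mol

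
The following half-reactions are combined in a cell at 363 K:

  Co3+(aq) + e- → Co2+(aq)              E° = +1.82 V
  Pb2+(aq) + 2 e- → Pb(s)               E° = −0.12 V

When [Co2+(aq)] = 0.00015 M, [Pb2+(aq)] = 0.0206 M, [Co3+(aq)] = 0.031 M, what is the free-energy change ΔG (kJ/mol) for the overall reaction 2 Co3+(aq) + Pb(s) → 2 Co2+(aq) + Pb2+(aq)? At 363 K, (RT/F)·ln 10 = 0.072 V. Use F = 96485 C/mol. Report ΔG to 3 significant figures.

The standard cell potential is +1.82 − (−0.12) = +1.94 V, with n = 2 electrons in the balanced equation.
Q = ([Co2+(aq)]^2·[Pb2+(aq)]) / [Co3+(aq)]^2 = 4.82×10^−7, so log Q = −6.317 and E = +1.94 − (0.072/2)(−6.317) = +2.1674 V.
Then ΔG = −nFE = −2 × 96485 × +2.1674 J/mol = −418 kJ/mol.

−418 kJ/mol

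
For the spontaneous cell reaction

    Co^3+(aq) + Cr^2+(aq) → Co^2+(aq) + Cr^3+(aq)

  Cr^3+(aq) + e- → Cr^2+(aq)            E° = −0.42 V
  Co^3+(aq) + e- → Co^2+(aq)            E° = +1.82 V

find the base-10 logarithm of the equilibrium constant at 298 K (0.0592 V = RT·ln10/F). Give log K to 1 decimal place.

The Co³⁺/Co²⁺ couple is reduced (cathode); E°cell = +1.82 − (−0.42) = +2.24 V with n = 1.
At equilibrium E = 0, so log K = nE°cell / 0.0592 = (1)(+2.24) / 0.0592 = 37.8.

log K = 37.8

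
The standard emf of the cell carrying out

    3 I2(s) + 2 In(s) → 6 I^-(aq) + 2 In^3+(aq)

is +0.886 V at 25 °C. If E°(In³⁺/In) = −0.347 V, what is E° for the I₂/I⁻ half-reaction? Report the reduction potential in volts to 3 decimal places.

+0.539 V

In the reaction as written the I₂/I⁻ couple is reduced (cathode) and In³⁺/In is oxidized (anode), so E°cell = E°(I₂/I⁻) − E°(In³⁺/In).
E°(I₂/I⁻) = E°cell + E°(anode) = +0.886 + (−0.347) = +0.539 V.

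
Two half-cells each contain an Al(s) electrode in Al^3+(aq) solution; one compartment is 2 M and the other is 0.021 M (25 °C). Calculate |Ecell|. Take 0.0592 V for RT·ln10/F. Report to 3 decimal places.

For a concentration cell E°cell = 0, since both electrodes use the same couple.
The compartment with the higher Al^3+(aq) concentration (2 M) acts as the cathode; ions are reduced there and produced at the dilute (0.021 M) anode.
With n = 3, Ecell = −(0.0592/3)·log([dilute]/[conc]) = −(0.0592/3)·log(0.021/2) = +0.039 V.

0.039 V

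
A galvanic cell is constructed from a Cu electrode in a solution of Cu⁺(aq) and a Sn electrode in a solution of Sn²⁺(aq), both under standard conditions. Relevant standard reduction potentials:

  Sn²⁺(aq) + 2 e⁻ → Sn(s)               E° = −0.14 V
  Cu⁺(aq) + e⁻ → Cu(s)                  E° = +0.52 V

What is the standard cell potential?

+0.66 V

The Cu⁺/Cu couple has the higher E°, so Cu ion is reduced (cathode) and Sn is oxidized (anode).
E°cell = E°(cathode) − E°(anode) = +0.52 − (−0.14) = +0.66 V.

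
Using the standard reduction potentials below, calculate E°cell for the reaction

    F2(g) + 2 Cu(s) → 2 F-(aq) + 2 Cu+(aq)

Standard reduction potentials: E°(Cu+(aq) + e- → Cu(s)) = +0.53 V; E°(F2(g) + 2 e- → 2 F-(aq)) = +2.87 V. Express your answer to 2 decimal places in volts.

+2.34 V

F2(g) gains electrons, so the F₂/F⁻ couple is the cathode; the Cu⁺/Cu couple is the anode.
E°cell = E°(cathode) − E°(anode) = +2.87 − (+0.53) = +2.34 V.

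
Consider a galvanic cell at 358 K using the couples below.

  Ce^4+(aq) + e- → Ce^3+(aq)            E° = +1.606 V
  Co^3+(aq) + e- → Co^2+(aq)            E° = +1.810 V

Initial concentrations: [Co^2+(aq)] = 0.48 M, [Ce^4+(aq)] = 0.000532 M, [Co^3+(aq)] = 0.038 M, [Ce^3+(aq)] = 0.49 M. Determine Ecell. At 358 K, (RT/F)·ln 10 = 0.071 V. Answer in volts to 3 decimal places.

The Co³⁺/Co²⁺ couple has the more positive E°, so it is the cathode; Ce⁴⁺/Ce³⁺ is the anode.
E°cell = E°cat − E°an = +1.810 − (+1.606) = +0.204 V; n = 1.
The balanced reaction is Co^3+(aq) + Ce^3+(aq) → Co^2+(aq) + Ce^4+(aq), so Q = ([Co^2+(aq)]·[Ce^4+(aq)]) / ([Co^3+(aq)]·[Ce^3+(aq)]) = 0.0137 and log Q = −1.863.
E = E° − (0.071/n)·log Q = +0.204 − (0.071/1)(−1.863) = +0.336 V.

+0.336 V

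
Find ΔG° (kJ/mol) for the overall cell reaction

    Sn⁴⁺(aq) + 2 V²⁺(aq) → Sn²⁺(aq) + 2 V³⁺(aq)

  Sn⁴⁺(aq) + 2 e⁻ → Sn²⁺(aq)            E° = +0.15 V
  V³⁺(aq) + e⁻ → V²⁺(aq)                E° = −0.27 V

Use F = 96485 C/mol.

In the reaction as written Sn⁴⁺(aq) is reduced, so the Sn⁴⁺/Sn²⁺ couple is the cathode and V³⁺/V²⁺ is the anode.
E°cell = +0.15 − (−0.27) = +0.42 V; balancing electrons gives n = 2.
ΔG° = −nFE°cell = −(2)(96485)(+0.42) J/mol = −81.0 kJ/mol.

−81.0 kJ/mol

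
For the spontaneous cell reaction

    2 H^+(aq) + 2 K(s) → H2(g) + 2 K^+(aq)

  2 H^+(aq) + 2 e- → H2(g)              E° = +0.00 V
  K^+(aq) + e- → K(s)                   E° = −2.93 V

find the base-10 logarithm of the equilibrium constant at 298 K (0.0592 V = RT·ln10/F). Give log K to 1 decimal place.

The 2H⁺/H₂ couple is reduced (cathode); E°cell = +0.00 − (−2.93) = +2.93 V with n = 2.
At equilibrium E = 0, so log K = nE°cell / 0.0592 = (2)(+2.93) / 0.0592 = 99.0.

log K = 99.0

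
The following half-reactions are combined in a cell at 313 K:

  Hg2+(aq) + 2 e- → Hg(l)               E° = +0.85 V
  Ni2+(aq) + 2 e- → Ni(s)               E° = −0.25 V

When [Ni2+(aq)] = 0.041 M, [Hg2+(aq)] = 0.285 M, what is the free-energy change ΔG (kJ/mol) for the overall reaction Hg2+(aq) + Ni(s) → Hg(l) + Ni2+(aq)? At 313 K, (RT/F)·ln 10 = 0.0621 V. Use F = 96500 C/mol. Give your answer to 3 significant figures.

−217 kJ/mol

The standard cell potential is +0.85 − (−0.25) = +1.10 V, with n = 2 electrons in the balanced equation.
The reaction quotient is [Ni2+(aq)] / [Hg2+(aq)] = 0.144; by Nernst, E = +1.10 − (0.0621/2)(−0.842) = +1.1261 V.
Then ΔG = −nFE = −2 × 96500 × +1.1261 J/mol = −217 kJ/mol.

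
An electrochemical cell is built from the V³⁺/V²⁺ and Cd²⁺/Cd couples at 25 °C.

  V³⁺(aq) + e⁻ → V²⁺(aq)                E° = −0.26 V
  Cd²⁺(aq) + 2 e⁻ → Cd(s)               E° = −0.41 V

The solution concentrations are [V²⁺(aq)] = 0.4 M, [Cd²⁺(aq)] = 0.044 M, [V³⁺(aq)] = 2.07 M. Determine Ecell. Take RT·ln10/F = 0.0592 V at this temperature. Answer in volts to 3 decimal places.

+0.232 V

The V³⁺/V²⁺ couple has the more positive E°, so it is the cathode; Cd²⁺/Cd is the anode.
E°cell = E°cat − E°an = −0.26 − (−0.41) = +0.15 V; n = 2.
The balanced reaction is 2 V³⁺(aq) + Cd(s) → 2 V²⁺(aq) + Cd²⁺(aq), so Q = ([V²⁺(aq)]^2·[Cd²⁺(aq)]) / [V³⁺(aq)]^2 = 0.00164 and log Q = −2.784.
Applying E = E° − (RT ln10/nF)·log Q gives +0.15 − (0.0592/2)(−2.784) = +0.232 V.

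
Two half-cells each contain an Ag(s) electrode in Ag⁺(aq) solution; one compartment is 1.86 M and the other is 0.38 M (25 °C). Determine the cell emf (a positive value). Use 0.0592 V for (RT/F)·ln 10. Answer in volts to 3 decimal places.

For a concentration cell E°cell = 0, since both electrodes use the same couple.
The compartment with the higher Ag⁺(aq) concentration (1.86 M) acts as the cathode; ions are reduced there and produced at the dilute (0.38 M) anode.
With n = 1, Ecell = −(0.0592/1)·log([dilute]/[conc]) = −(0.0592/1)·log(0.38/1.86) = +0.041 V.

0.041 V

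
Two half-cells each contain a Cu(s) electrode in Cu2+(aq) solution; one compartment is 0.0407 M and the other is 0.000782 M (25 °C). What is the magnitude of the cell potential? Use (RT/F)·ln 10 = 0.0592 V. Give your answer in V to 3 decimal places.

For a concentration cell E°cell = 0, since both electrodes use the same couple.
The compartment with the higher Cu2+(aq) concentration (0.0407 M) acts as the cathode; ions are reduced there and produced at the dilute (0.000782 M) anode.
With n = 2, Ecell = −(0.0592/2)·log([dilute]/[conc]) = −(0.0592/2)·log(0.000782/0.0407) = +0.051 V.

0.051 V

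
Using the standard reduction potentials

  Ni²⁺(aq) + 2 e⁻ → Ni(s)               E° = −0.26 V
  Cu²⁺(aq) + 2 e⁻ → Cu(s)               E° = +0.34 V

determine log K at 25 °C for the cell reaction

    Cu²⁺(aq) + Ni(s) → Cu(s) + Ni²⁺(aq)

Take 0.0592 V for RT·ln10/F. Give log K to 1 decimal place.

log K = 20.3

The Cu²⁺/Cu couple is reduced (cathode); E°cell = +0.34 − (−0.26) = +0.60 V with n = 2.
At equilibrium E = 0, so log K = nE°cell / 0.0592 = (2)(+0.60) / 0.0592 = 20.3.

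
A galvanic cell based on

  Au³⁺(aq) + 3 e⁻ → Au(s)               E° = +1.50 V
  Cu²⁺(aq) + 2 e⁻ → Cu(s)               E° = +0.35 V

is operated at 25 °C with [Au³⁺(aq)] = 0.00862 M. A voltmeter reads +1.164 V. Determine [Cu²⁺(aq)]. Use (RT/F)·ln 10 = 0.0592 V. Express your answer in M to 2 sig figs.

The Au³⁺/Au couple has the larger reduction potential, so it is the cathode: E°cell = +1.50 − (+0.35) = +1.15 V and n = 6.
From the Nernst equation, log Q = n(E° − E)/0.0592 = 6·(+1.15 − (+1.164))/0.0592 = −1.419.
The balanced reaction is 2 Au³⁺(aq) + 3 Cu(s) → 2 Au(s) + 3 Cu²⁺(aq), so Q = [Cu²⁺(aq)]^3 / [Au³⁺(aq)]^2.
Isolating [Cu²⁺(aq)] in Q = 10^{−1.419} yields log [Cu²⁺(aq)] = −1.849, i.e. 0.014 M.

0.014 M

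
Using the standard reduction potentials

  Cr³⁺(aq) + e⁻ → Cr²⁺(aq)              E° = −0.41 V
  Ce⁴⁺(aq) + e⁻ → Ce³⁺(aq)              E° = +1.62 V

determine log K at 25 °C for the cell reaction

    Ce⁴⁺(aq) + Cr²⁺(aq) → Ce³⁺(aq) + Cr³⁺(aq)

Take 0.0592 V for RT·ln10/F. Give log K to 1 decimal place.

The Ce⁴⁺/Ce³⁺ couple is reduced (cathode); E°cell = +1.62 − (−0.41) = +2.03 V with n = 1.
At equilibrium E = 0, so log K = nE°cell / 0.0592 = (1)(+2.03) / 0.0592 = 34.3.

log K = 34.3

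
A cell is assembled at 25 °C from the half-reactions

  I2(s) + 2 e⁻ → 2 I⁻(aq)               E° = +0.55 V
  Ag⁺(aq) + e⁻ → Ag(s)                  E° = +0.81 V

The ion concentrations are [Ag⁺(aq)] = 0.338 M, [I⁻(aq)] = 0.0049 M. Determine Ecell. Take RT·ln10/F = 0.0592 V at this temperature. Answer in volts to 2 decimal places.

+0.10 V

Ag⁺/Ag is reduced (cathode, E° = +0.81 V) and I₂/I⁻ is oxidized (anode).
E°cell = E°cat − E°an = +0.81 − (+0.55) = +0.26 V; n = 2.
The balanced reaction is 2 Ag⁺(aq) + 2 I⁻(aq) → 2 Ag(s) + I2(s), so Q = 1 / ([Ag⁺(aq)]^2·[I⁻(aq)]^2) = 3.65×10^5 and log Q = 5.562.
E = E° − (0.0592/n)·log Q = +0.26 − (0.0592/2)(5.562) = +0.10 V.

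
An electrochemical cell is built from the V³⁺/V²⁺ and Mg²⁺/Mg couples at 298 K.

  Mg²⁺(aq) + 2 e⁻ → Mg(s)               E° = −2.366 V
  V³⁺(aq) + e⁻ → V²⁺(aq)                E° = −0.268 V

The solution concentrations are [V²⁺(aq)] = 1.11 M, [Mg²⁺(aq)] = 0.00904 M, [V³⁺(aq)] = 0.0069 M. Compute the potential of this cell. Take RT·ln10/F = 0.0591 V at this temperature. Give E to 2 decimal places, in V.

+2.03 V

V³⁺/V²⁺ is reduced (cathode, E° = −0.268 V) and Mg²⁺/Mg is oxidized (anode).
The standard potential is −0.268 − (−2.366) = +2.098 V and the balanced reaction transfers n = 2 electrons.
The balanced reaction is 2 V³⁺(aq) + Mg(s) → 2 V²⁺(aq) + Mg²⁺(aq), so Q = ([V²⁺(aq)]^2·[Mg²⁺(aq)]) / [V³⁺(aq)]^2 = 234 and log Q = 2.369.
Applying E = E° − (RT ln10/nF)·log Q gives +2.098 − (0.0591/2)(2.369) = +2.03 V.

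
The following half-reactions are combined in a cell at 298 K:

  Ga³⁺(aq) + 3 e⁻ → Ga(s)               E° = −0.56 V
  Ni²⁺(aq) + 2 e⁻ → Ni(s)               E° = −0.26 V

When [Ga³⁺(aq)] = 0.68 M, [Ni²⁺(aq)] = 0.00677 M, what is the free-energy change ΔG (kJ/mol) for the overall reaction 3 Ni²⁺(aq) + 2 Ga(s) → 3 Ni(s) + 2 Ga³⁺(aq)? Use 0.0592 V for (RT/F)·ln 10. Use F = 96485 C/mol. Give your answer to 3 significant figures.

−138 kJ/mol

With Ni²⁺/Ni reduced at the cathode, E°cell = −0.26 − (−0.56) = +0.30 V and n = 6.
The reaction quotient is [Ga³⁺(aq)]^2 / [Ni²⁺(aq)]^3 = 1.49×10^6; by Nernst, E = +0.30 − (0.0592/6)(6.173) = +0.2391 V.
Finally ΔG = −nFE = −(6)(96485 C/mol)(+0.2391 V) = −138 kJ/mol.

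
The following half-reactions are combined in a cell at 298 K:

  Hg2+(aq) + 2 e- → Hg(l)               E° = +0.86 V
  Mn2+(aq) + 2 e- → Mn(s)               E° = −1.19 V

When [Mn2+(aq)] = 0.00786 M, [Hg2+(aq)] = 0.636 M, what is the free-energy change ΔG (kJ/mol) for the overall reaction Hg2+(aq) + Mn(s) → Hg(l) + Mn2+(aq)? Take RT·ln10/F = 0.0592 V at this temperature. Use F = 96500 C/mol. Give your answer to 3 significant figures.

With Hg²⁺/Hg reduced at the cathode, E°cell = +0.86 − (−1.19) = +2.05 V and n = 2.
Here Q = [Mn2+(aq)] / [Hg2+(aq)] = 0.0124 (log Q = −1.908), giving E = +2.05 − (0.0592/2)·(−1.908) = +2.1065 V.
ΔG = −nFE = −(2)(96500)(+2.1065) J/mol = −407 kJ/mol.

−407 kJ/mol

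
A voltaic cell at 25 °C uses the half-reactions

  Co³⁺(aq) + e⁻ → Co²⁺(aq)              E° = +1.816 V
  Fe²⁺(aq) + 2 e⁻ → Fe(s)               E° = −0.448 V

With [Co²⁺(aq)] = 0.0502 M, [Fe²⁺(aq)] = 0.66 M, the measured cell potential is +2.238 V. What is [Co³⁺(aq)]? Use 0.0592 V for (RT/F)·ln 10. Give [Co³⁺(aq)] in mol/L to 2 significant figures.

Co³⁺/Co²⁺ is the cathode (higher E°); E°cell = +1.816 − (−0.448) = +2.264 V with n = 2.
Rearranging E = E° − (0.0592/n)·log Q gives log Q = 2(+2.264 − (+2.238))/0.0592 = 0.878.
Balancing electrons gives 2 Co³⁺(aq) + Fe(s) → 2 Co²⁺(aq) + Fe²⁺(aq); thus Q = ([Co²⁺(aq)]^2·[Fe²⁺(aq)]) / [Co³⁺(aq)]^2.
Substituting the known concentrations and solving, log [Co³⁺(aq)] = −1.829 and [Co³⁺(aq)] = 0.015 M.

0.015 M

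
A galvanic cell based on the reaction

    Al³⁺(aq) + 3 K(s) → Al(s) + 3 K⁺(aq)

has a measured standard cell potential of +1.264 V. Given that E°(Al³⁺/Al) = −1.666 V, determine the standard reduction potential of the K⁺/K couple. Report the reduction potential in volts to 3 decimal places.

−2.930 V

In the reaction as written the Al³⁺/Al couple is reduced (cathode) and K⁺/K is oxidized (anode), so E°cell = E°(Al³⁺/Al) − E°(K⁺/K).
E°(K⁺/K) = E°(cathode) − E°cell = −1.666 − (+1.264) = −2.930 V.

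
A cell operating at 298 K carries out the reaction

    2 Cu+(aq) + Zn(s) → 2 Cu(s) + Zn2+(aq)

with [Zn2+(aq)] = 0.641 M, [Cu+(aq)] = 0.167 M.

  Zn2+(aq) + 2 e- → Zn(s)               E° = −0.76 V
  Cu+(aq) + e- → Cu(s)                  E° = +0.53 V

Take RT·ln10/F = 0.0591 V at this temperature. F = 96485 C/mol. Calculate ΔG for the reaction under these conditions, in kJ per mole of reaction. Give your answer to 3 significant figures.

The standard cell potential is +0.53 − (−0.76) = +1.29 V, with n = 2 electrons in the balanced equation.
The reaction quotient is [Zn2+(aq)] / [Cu+(aq)]^2 = 23; by Nernst, E = +1.29 − (0.0591/2)(1.361) = +1.2498 V.
ΔG = −nFE = −(2)(96485)(+1.2498) J/mol = −241 kJ/mol.

−241 kJ/mol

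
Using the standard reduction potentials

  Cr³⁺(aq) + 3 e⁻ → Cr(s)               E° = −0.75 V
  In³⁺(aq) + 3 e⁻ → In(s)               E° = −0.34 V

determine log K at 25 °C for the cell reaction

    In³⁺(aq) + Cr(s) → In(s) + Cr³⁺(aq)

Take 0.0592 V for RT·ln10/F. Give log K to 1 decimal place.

log K = 20.8

The In³⁺/In couple is reduced (cathode); E°cell = −0.34 − (−0.75) = +0.41 V with n = 3.
At equilibrium E = 0, so log K = nE°cell / 0.0592 = (3)(+0.41) / 0.0592 = 20.8.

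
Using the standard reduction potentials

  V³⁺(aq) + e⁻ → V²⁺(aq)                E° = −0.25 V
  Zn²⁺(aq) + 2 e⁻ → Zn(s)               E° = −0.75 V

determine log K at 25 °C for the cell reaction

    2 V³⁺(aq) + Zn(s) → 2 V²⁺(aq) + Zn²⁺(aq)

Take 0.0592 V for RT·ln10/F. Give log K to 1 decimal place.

The V³⁺/V²⁺ couple is reduced (cathode); E°cell = −0.25 − (−0.75) = +0.50 V with n = 2.
At equilibrium E = 0, so log K = nE°cell / 0.0592 = (2)(+0.50) / 0.0592 = 16.9.

log K = 16.9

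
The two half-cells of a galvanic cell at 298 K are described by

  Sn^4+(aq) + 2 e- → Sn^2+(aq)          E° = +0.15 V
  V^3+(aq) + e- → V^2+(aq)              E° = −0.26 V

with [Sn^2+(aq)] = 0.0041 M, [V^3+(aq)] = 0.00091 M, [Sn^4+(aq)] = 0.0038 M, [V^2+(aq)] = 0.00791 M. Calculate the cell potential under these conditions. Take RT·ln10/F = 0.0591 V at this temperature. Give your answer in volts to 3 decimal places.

+0.465 V

Sn⁴⁺/Sn²⁺ is reduced (cathode, E° = +0.15 V) and V³⁺/V²⁺ is oxidized (anode).
E°cell = +0.15 − (−0.26) = +0.41 V, with n = 2 electrons transferred.
Balancing gives Sn^4+(aq) + 2 V^2+(aq) → Sn^2+(aq) + 2 V^3+(aq); hence Q = ([Sn^2+(aq)]·[V^3+(aq)]^2) / ([Sn^4+(aq)]·[V^2+(aq)]^2) = 0.0143 (log Q = −1.845).
Applying E = E° − (RT ln10/nF)·log Q gives +0.41 − (0.0591/2)(−1.845) = +0.465 V.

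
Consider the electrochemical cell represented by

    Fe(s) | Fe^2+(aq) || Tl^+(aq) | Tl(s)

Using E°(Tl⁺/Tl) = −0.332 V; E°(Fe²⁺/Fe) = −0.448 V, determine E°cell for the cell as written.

By convention the left-hand electrode in cell notation is the anode (oxidation) and the right-hand electrode is the cathode (reduction).
E°cell = E°(right) − E°(left) = −0.332 − (−0.448) = +0.116 V.

+0.116 V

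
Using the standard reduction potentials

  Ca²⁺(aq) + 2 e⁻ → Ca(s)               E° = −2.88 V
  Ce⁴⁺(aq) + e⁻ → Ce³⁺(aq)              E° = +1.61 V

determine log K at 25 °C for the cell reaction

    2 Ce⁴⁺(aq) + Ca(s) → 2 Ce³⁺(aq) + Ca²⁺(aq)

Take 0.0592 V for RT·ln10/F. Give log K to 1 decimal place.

log K = 151.7

The Ce⁴⁺/Ce³⁺ couple is reduced (cathode); E°cell = +1.61 − (−2.88) = +4.49 V with n = 2.
At equilibrium E = 0, so log K = nE°cell / 0.0592 = (2)(+4.49) / 0.0592 = 151.7.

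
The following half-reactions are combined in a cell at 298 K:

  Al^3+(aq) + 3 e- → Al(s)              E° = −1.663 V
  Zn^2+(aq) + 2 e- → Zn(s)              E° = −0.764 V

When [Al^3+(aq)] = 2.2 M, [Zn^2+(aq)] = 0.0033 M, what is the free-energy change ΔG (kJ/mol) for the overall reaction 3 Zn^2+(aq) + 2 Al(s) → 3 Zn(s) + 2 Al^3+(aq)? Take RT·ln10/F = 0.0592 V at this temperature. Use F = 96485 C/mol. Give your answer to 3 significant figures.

With Zn²⁺/Zn reduced at the cathode, E°cell = −0.764 − (−1.663) = +0.899 V and n = 6.
Q = [Al^3+(aq)]^2 / [Zn^2+(aq)]^3 = 1.35×10^8, so log Q = 8.129 and E = +0.899 − (0.0592/6)(8.129) = +0.8188 V.
Then ΔG = −nFE = −6 × 96485 × +0.8188 J/mol = −474 kJ/mol.

−474 kJ/mol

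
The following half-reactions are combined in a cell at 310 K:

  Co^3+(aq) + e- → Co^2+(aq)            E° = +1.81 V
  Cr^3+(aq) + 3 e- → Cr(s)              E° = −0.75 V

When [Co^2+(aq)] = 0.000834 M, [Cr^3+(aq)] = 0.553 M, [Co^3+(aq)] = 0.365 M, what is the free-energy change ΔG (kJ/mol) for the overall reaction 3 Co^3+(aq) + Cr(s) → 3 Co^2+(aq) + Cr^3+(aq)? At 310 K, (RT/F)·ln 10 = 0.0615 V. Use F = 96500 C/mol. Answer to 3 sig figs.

−790 kJ/mol

With Co³⁺/Co²⁺ reduced at the cathode, E°cell = +1.81 − (−0.75) = +2.56 V and n = 3.
Here Q = ([Co^2+(aq)]^3·[Cr^3+(aq)]) / [Co^3+(aq)]^3 = 6.6×10^−9 (log Q = −8.181), giving E = +2.56 − (0.0615/3)·(−8.181) = +2.7277 V.
Finally ΔG = −nFE = −(3)(96500 C/mol)(+2.7277 V) = −790 kJ/mol.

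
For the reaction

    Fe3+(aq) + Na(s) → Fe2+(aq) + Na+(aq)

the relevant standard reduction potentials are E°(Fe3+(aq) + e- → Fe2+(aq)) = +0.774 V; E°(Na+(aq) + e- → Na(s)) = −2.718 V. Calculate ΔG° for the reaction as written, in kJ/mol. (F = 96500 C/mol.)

In the reaction as written Fe3+(aq) is reduced, so the Fe³⁺/Fe²⁺ couple is the cathode and Na⁺/Na is the anode.
E°cell = +0.774 − (−2.718) = +3.492 V; balancing electrons gives n = 1.
ΔG° = −nFE°cell = −(1)(96500)(+3.492) J/mol = −337 kJ/mol.

−337 kJ/mol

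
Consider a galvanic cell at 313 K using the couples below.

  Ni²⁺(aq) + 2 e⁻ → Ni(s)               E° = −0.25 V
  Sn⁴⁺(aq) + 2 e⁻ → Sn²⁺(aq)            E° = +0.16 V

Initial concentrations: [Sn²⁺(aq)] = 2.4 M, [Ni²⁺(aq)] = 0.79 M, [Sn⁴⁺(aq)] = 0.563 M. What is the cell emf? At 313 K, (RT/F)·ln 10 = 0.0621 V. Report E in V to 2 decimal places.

Since E°(Sn⁴⁺/Sn²⁺) > E°(Ni²⁺/Ni), Sn⁴⁺/Sn²⁺ serves as the cathode.
The standard potential is +0.16 − (−0.25) = +0.41 V and the balanced reaction transfers n = 2 electrons.
Balancing gives Sn⁴⁺(aq) + Ni(s) → Sn²⁺(aq) + Ni²⁺(aq); hence Q = ([Sn²⁺(aq)]·[Ni²⁺(aq)]) / [Sn⁴⁺(aq)] = 3.37 (log Q = 0.527).
E = E° − (0.0621/n)·log Q = +0.41 − (0.0621/2)(0.527) = +0.39 V.

+0.39 V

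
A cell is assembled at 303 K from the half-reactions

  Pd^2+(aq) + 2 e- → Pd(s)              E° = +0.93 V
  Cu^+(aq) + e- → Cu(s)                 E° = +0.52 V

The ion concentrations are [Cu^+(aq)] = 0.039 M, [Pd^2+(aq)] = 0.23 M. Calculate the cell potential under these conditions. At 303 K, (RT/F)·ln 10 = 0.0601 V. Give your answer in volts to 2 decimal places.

Since E°(Pd²⁺/Pd) > E°(Cu⁺/Cu), Pd²⁺/Pd serves as the cathode.
E°cell = +0.93 − (+0.52) = +0.41 V, with n = 2 electrons transferred.
The balanced reaction is Pd^2+(aq) + 2 Cu(s) → Pd(s) + 2 Cu^+(aq), so Q = [Cu^+(aq)]^2 / [Pd^2+(aq)] = 0.00661 and log Q = −2.180.
By the Nernst equation, E = +0.41 − (0.0601/2)·(−2.180) = +0.48 V.

+0.48 V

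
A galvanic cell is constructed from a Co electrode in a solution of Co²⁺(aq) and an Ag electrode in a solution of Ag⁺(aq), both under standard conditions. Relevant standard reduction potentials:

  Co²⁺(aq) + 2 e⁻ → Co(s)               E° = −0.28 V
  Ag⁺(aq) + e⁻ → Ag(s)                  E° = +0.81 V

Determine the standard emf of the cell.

The Ag⁺/Ag couple has the higher E°, so Ag ion is reduced (cathode) and Co is oxidized (anode).
E°cell = E°(cathode) − E°(anode) = +0.81 − (−0.28) = +1.09 V.

+1.09 V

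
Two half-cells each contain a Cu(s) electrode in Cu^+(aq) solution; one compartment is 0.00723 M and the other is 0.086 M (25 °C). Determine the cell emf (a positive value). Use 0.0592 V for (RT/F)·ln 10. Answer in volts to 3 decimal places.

0.064 V

For a concentration cell E°cell = 0, since both electrodes use the same couple.
The compartment with the higher Cu^+(aq) concentration (0.086 M) acts as the cathode; ions are reduced there and produced at the dilute (0.00723 M) anode.
With n = 1, Ecell = −(0.0592/1)·log([dilute]/[conc]) = −(0.0592/1)·log(0.00723/0.086) = +0.064 V.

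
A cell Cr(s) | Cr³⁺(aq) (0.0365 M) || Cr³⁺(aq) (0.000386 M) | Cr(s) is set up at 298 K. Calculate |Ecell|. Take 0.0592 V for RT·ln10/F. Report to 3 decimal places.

For a concentration cell E°cell = 0, since both electrodes use the same couple.
The compartment with the higher Cr³⁺(aq) concentration (0.0365 M) acts as the cathode; ions are reduced there and produced at the dilute (0.000386 M) anode.
With n = 3, Ecell = −(0.0592/3)·log([dilute]/[conc]) = −(0.0592/3)·log(0.000386/0.0365) = +0.039 V.

0.039 V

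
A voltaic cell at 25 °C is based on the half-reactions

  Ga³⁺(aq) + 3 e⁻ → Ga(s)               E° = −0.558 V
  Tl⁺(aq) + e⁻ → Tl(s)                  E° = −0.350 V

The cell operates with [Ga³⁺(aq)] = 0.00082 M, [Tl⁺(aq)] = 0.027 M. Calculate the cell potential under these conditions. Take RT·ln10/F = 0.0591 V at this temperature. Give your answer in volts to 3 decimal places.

+0.176 V

Since E°(Tl⁺/Tl) > E°(Ga³⁺/Ga), Tl⁺/Tl serves as the cathode.
E°cell = −0.350 − (−0.558) = +0.208 V, with n = 3 electrons transferred.
For the overall reaction 3 Tl⁺(aq) + Ga(s) → 3 Tl(s) + Ga³⁺(aq), Q = [Ga³⁺(aq)] / [Tl⁺(aq)]^3 = 41.7, giving log Q = 1.620.
By the Nernst equation, E = +0.208 − (0.0591/3)·(1.620) = +0.176 V.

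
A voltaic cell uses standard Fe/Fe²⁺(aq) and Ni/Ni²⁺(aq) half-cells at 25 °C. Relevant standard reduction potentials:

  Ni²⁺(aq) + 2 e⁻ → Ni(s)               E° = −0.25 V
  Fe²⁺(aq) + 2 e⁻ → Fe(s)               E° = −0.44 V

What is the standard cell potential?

+0.19 V

Of the two couples in this cell, the one with the more positive reduction potential is reduced at the cathode: here that is Ni²⁺/Ni (−0.25 V); Fe²⁺/Fe (−0.44 V) is the anode.
E°cell = E°(cathode) − E°(anode) = −0.25 − (−0.44) = +0.19 V.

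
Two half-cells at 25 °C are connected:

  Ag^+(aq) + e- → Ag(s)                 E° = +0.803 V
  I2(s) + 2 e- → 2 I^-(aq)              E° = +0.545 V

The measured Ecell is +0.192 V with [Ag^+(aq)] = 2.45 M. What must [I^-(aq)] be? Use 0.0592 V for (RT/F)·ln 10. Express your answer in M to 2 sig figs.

0.031 M

Ag⁺/Ag is the cathode (higher E°); E°cell = +0.803 − (+0.545) = +0.258 V with n = 2.
Since E = E° − (0.0592/n)·log Q, log Q = n(E° − E)/0.0592 = 2.230.
The balanced reaction is 2 Ag^+(aq) + 2 I^-(aq) → 2 Ag(s) + I2(s), so Q = 1 / ([Ag^+(aq)]^2·[I^-(aq)]^2).
Substituting the known concentrations and solving, log [I^-(aq)] = −1.504 and [I^-(aq)] = 0.031 M.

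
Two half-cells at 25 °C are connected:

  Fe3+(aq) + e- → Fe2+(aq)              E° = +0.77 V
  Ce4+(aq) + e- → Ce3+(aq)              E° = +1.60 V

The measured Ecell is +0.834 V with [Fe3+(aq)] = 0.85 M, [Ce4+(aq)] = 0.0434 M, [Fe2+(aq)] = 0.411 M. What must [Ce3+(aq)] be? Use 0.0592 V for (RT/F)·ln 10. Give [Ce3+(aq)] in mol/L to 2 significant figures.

0.018 M

Ce⁴⁺/Ce³⁺ is the cathode (higher E°); E°cell = +1.60 − (+0.77) = +0.83 V with n = 1.
Since E = E° − (0.0592/n)·log Q, log Q = n(E° − E)/0.0592 = −0.068.
The balanced reaction is Ce4+(aq) + Fe2+(aq) → Ce3+(aq) + Fe3+(aq), so Q = ([Ce3+(aq)]·[Fe3+(aq)]) / ([Ce4+(aq)]·[Fe2+(aq)]).
Solving for the unknown gives log [Ce3+(aq)] = −1.746, so [Ce3+(aq)] ≈ 0.018 M.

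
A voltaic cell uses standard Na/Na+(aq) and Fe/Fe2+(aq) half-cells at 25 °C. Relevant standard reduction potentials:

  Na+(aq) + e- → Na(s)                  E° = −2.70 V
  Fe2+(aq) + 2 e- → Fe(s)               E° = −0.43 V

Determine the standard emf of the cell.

+2.27 V

Of the two couples in this cell, the one with the more positive reduction potential is reduced at the cathode: here that is Fe²⁺/Fe (−0.43 V); Na⁺/Na (−2.70 V) is the anode.
E°cell = E°(cathode) − E°(anode) = −0.43 − (−2.70) = +2.27 V.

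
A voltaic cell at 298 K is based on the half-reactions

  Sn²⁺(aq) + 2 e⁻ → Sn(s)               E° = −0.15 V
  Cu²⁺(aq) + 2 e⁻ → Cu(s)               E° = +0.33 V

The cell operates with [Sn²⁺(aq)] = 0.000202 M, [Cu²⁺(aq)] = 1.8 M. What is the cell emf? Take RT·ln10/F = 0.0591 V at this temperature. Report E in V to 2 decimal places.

The Cu²⁺/Cu couple has the more positive E°, so it is the cathode; Sn²⁺/Sn is the anode.
The standard potential is +0.33 − (−0.15) = +0.48 V and the balanced reaction transfers n = 2 electrons.
Balancing gives Cu²⁺(aq) + Sn(s) → Cu(s) + Sn²⁺(aq); hence Q = [Sn²⁺(aq)] / [Cu²⁺(aq)] = 0.000112 (log Q = −3.950).
By the Nernst equation, E = +0.48 − (0.0591/2)·(−3.950) = +0.60 V.

+0.60 V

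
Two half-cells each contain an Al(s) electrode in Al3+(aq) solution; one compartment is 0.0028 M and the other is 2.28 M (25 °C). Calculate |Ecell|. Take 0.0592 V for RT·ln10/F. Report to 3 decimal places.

For a concentration cell E°cell = 0, since both electrodes use the same couple.
The compartment with the higher Al3+(aq) concentration (2.28 M) acts as the cathode; ions are reduced there and produced at the dilute (0.0028 M) anode.
With n = 3, Ecell = −(0.0592/3)·log([dilute]/[conc]) = −(0.0592/3)·log(0.0028/2.28) = +0.057 V.

0.057 V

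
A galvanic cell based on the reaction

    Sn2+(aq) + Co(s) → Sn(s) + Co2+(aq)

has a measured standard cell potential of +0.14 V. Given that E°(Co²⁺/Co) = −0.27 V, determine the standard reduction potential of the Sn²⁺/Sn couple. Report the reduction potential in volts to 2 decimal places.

−0.13 V

In the reaction as written the Sn²⁺/Sn couple is reduced (cathode) and Co²⁺/Co is oxidized (anode), so E°cell = E°(Sn²⁺/Sn) − E°(Co²⁺/Co).
E°(Sn²⁺/Sn) = E°cell + E°(anode) = +0.14 + (−0.27) = −0.13 V.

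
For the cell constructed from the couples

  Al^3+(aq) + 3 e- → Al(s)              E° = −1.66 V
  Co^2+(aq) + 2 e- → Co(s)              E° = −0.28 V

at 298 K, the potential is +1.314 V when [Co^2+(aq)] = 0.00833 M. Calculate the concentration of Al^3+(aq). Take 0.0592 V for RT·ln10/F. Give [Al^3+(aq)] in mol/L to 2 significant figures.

1.7 M

The Co²⁺/Co couple has the larger reduction potential, so it is the cathode: E°cell = −0.28 − (−1.66) = +1.38 V and n = 6.
Rearranging E = E° − (0.0592/n)·log Q gives log Q = 6(+1.38 − (+1.314))/0.0592 = 6.689.
The balanced reaction is 3 Co^2+(aq) + 2 Al(s) → 3 Co(s) + 2 Al^3+(aq), so Q = [Al^3+(aq)]^2 / [Co^2+(aq)]^3.
Solving for the unknown gives log [Al^3+(aq)] = 0.225, so [Al^3+(aq)] ≈ 1.7 M.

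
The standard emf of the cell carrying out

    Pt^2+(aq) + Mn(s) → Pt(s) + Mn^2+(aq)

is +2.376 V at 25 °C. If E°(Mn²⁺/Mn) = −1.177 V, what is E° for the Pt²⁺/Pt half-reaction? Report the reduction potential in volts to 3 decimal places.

+1.199 V

In the reaction as written the Pt²⁺/Pt couple is reduced (cathode) and Mn²⁺/Mn is oxidized (anode), so E°cell = E°(Pt²⁺/Pt) − E°(Mn²⁺/Mn).
E°(Pt²⁺/Pt) = E°cell + E°(anode) = +2.376 + (−1.177) = +1.199 V.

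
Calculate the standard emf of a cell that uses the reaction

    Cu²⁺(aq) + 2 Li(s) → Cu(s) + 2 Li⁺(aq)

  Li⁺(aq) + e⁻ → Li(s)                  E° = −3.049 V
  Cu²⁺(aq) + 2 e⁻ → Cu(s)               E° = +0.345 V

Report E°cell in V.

Cu²⁺(aq) gains electrons, so the Cu²⁺/Cu couple is the cathode; the Li⁺/Li couple is the anode.
E°cell = E°(cathode) − E°(anode) = +0.345 − (−3.049) = +3.394 V.

+3.394 V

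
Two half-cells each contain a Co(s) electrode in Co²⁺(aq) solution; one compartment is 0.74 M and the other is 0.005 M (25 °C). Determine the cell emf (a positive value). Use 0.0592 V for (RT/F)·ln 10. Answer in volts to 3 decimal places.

0.064 V

For a concentration cell E°cell = 0, since both electrodes use the same couple.
The compartment with the higher Co²⁺(aq) concentration (0.74 M) acts as the cathode; ions are reduced there and produced at the dilute (0.005 M) anode.
With n = 2, Ecell = −(0.0592/2)·log([dilute]/[conc]) = −(0.0592/2)·log(0.005/0.74) = +0.064 V.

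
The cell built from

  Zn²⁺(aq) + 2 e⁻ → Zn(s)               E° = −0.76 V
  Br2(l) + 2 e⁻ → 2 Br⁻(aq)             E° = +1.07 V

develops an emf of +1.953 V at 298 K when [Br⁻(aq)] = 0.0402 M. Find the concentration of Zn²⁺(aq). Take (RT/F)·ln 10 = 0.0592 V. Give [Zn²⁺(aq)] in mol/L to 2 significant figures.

0.043 M

The Br₂/Br⁻ couple has the larger reduction potential, so it is the cathode: E°cell = +1.07 − (−0.76) = +1.83 V and n = 2.
Rearranging E = E° − (0.0592/n)·log Q gives log Q = 2(+1.83 − (+1.953))/0.0592 = −4.155.
The balanced reaction is Br2(l) + Zn(s) → 2 Br⁻(aq) + Zn²⁺(aq), so Q = [Br⁻(aq)]^2·[Zn²⁺(aq)].
Solving for the unknown gives log [Zn²⁺(aq)] = −1.363, so [Zn²⁺(aq)] ≈ 0.043 M.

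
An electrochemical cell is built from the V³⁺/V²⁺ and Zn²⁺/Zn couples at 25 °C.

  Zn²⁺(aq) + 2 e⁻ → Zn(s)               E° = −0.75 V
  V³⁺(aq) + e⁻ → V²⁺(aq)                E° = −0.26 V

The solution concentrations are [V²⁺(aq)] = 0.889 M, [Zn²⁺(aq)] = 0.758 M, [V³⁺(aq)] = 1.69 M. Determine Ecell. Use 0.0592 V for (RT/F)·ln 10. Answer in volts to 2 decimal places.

+0.51 V

V³⁺/V²⁺ is reduced (cathode, E° = −0.26 V) and Zn²⁺/Zn is oxidized (anode).
E°cell = E°cat − E°an = −0.26 − (−0.75) = +0.49 V; n = 2.
Balancing gives 2 V³⁺(aq) + Zn(s) → 2 V²⁺(aq) + Zn²⁺(aq); hence Q = ([V²⁺(aq)]^2·[Zn²⁺(aq)]) / [V³⁺(aq)]^2 = 0.21 (log Q = −0.678).
By the Nernst equation, E = +0.49 − (0.0592/2)·(−0.678) = +0.51 V.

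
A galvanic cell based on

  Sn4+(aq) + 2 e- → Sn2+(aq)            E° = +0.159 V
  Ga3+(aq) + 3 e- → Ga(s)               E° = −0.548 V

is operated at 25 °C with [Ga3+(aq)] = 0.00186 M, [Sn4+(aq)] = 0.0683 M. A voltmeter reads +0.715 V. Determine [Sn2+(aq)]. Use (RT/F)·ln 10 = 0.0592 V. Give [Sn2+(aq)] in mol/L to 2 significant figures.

Sn⁴⁺/Sn²⁺ is the cathode (higher E°); E°cell = +0.159 − (−0.548) = +0.707 V with n = 6.
From the Nernst equation, log Q = n(E° − E)/0.0592 = 6·(+0.707 − (+0.715))/0.0592 = −0.811.
The balanced reaction is 3 Sn4+(aq) + 2 Ga(s) → 3 Sn2+(aq) + 2 Ga3+(aq), so Q = ([Sn2+(aq)]^3·[Ga3+(aq)]^2) / [Sn4+(aq)]^3.
Substituting the known concentrations and solving, log [Sn2+(aq)] = 0.384 and [Sn2+(aq)] = 2.4 M.

2.4 M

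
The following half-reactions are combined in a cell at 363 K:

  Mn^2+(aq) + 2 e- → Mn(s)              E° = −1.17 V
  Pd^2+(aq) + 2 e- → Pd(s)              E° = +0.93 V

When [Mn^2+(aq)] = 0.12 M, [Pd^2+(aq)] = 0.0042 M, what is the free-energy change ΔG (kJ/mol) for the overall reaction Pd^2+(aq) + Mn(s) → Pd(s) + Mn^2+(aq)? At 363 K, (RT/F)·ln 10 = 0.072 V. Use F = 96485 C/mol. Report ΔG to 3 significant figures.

With Pd²⁺/Pd reduced at the cathode, E°cell = +0.93 − (−1.17) = +2.10 V and n = 2.
The reaction quotient is [Mn^2+(aq)] / [Pd^2+(aq)] = 28.6; by Nernst, E = +2.10 − (0.072/2)(1.456) = +2.0476 V.
Finally ΔG = −nFE = −(2)(96485 C/mol)(+2.0476 V) = −395 kJ/mol.

−395 kJ/mol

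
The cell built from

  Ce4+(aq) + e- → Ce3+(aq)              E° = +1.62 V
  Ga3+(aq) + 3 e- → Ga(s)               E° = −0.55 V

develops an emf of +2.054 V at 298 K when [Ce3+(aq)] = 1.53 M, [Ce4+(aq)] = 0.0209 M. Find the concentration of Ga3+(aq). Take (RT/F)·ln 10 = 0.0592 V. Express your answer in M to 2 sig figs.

With Ce⁴⁺/Ce³⁺ at the cathode and Ga³⁺/Ga at the anode, E°cell = +1.62 − (−0.55) = +2.17 V (n = 3).
Rearranging E = E° − (0.0592/n)·log Q gives log Q = 3(+2.17 − (+2.054))/0.0592 = 5.878.
The balanced reaction is 3 Ce4+(aq) + Ga(s) → 3 Ce3+(aq) + Ga3+(aq), so Q = ([Ce3+(aq)]^3·[Ga3+(aq)]) / [Ce4+(aq)]^3.
Isolating [Ga3+(aq)] in Q = 10^{5.878} yields log [Ga3+(aq)] = 0.284, i.e. 1.9 M.

1.9 M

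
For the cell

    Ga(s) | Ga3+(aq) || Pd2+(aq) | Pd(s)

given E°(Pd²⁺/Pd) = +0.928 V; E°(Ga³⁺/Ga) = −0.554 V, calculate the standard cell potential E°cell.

By convention the left-hand electrode in cell notation is the anode (oxidation) and the right-hand electrode is the cathode (reduction).
E°cell = E°(right) − E°(left) = +0.928 − (−0.554) = +1.482 V.

+1.482 V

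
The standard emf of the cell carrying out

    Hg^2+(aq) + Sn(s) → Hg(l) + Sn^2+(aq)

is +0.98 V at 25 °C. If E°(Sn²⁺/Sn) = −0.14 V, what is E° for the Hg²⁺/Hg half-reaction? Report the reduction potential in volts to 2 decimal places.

In the reaction as written the Hg²⁺/Hg couple is reduced (cathode) and Sn²⁺/Sn is oxidized (anode), so E°cell = E°(Hg²⁺/Hg) − E°(Sn²⁺/Sn).
E°(Hg²⁺/Hg) = E°cell + E°(anode) = +0.98 + (−0.14) = +0.84 V.

+0.84 V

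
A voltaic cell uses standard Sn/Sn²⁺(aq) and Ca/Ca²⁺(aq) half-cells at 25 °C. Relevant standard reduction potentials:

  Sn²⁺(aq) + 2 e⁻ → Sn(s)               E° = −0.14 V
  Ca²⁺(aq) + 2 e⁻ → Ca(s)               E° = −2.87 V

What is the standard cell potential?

Of the two couples in this cell, the one with the more positive reduction potential is reduced at the cathode: here that is Sn²⁺/Sn (−0.14 V); Ca²⁺/Ca (−2.87 V) is the anode.
E°cell = E°(cathode) − E°(anode) = −0.14 − (−2.87) = +2.73 V.

+2.73 V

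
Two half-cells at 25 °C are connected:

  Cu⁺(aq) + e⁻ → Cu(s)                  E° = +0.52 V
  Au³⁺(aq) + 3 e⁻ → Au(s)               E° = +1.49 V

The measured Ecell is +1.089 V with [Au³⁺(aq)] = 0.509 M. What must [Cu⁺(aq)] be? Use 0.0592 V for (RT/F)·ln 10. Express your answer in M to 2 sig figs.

The Au³⁺/Au couple has the larger reduction potential, so it is the cathode: E°cell = +1.49 − (+0.52) = +0.97 V and n = 3.
Since E = E° − (0.0592/n)·log Q, log Q = n(E° − E)/0.0592 = −6.030.
Balancing electrons gives Au³⁺(aq) + 3 Cu(s) → Au(s) + 3 Cu⁺(aq); thus Q = [Cu⁺(aq)]^3 / [Au³⁺(aq)].
Substituting the known concentrations and solving, log [Cu⁺(aq)] = −2.108 and [Cu⁺(aq)] = 0.0078 M.

0.0078 M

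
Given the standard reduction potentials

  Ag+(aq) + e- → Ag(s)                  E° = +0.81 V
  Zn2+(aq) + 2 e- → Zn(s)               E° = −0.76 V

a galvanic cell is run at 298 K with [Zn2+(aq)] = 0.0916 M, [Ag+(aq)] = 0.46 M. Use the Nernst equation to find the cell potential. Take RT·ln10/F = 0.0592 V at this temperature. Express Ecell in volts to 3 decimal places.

The Ag⁺/Ag couple has the more positive E°, so it is the cathode; Zn²⁺/Zn is the anode.
E°cell = +0.81 − (−0.76) = +1.57 V, with n = 2 electrons transferred.
The balanced reaction is 2 Ag+(aq) + Zn(s) → 2 Ag(s) + Zn2+(aq), so Q = [Zn2+(aq)] / [Ag+(aq)]^2 = 0.433 and log Q = −0.364.
By the Nernst equation, E = +1.57 − (0.0592/2)·(−0.364) = +1.581 V.

+1.581 V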